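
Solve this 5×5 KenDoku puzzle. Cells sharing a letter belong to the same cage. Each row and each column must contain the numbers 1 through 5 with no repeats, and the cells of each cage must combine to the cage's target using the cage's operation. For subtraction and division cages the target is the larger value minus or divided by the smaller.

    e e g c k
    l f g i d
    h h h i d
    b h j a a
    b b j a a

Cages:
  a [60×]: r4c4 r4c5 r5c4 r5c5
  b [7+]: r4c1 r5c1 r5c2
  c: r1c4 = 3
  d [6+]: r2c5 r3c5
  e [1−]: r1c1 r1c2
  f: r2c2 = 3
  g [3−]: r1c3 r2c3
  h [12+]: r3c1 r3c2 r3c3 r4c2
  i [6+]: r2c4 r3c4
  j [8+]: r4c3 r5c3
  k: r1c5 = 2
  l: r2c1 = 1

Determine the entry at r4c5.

3

C is a freebie, which forces r1c4 = 3.
Cage k is a single given cell, leaving r1c5 = 2.
Cage l is a single given cell; hence r2c1 = 1.
Cage f is given, so r2c2 = 3.
Cage d's pair has sum 6; hence r2c5 = 5.
Cage d needs two cells with sum 6; hence r3c5 = 1.
The only place for 1 in row 1 is r1c3.
Cage g needs two cells with difference 3, leaving r2c3 = 4.
Row 2 now contains 4; hence r2c4 = 2.
Column 4 already has 2, leaving r3c4 = 4.
The 4 cells of cage h must have sum 12, so r3c2 = 5.
Cage h has sum 12; hence r4c2 = 2.
2 is placed in column 2, which forces r5c2 = 1.
Row 5 now contains 1, so r5c4 = 5.
Cage e's pair has difference 1, leaving r1c1 = 5.
Column 2 now contains 5; hence r1c2 = 4.
Row 4 now contains 2, leaving r4c1 = 4.
Cage j's pair has sum 8; hence r4c3 = 5.
Column 4 already has 5; hence r4c4 = 1.
Row 4 now contains 4; hence r4c5 = 3.
The 3 cells of cage b must have sum 7, leaving r5c1 = 2.
Row 5 now contains 5, which forces r5c3 = 3.
Column 5 already has 3, so r5c5 = 4.
2 is placed in column 1; hence r3c1 = 3.
Column 3 now contains 3; hence r3c3 = 2.
Completed grid: 5 4 1 3 2 / 1 3 4 2 5 / 3 5 2 4 1 / 4 2 5 1 3 / 2 1 3 5 4.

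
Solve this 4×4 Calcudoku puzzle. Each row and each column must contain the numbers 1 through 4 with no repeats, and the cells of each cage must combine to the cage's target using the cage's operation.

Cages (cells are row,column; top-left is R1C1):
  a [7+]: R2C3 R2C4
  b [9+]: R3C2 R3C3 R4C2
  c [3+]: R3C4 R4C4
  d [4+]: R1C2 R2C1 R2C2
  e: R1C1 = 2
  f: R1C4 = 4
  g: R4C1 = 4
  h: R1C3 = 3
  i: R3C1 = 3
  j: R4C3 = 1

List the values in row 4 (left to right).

4 3 1 2

E is a freebie, so R1C1 = 2.
The 3 cells of cage d must have sum 4, so R1C2 = 1.
Cage h is given, leaving R1C3 = 3.
F is a freebie, leaving R1C4 = 4.
The 3 cells of cage d must have sum 4; hence R2C1 = 1.
Cage d needs sum 4; hence R2C2 = 2.
Column 3 already has 3; hence R2C3 = 4.
Column 4 already has 4, leaving R2C4 = 3.
I is a freebie; hence R3C1 = 3.
3 is placed in row 3, leaving R3C2 = 4.
4 is placed in column 3, so R3C3 = 2.
Row 3 now contains 2; hence R3C4 = 1.
Cage g is a single given cell, leaving R4C1 = 4.
Column 2 already has 4, leaving R4C2 = 3.
Cage j is a single given cell, which forces R4C3 = 1.
Column 4 already has 1, so R4C4 = 2.
The full grid is 2 1 3 4 / 1 2 4 3 / 3 4 2 1 / 4 3 1 2.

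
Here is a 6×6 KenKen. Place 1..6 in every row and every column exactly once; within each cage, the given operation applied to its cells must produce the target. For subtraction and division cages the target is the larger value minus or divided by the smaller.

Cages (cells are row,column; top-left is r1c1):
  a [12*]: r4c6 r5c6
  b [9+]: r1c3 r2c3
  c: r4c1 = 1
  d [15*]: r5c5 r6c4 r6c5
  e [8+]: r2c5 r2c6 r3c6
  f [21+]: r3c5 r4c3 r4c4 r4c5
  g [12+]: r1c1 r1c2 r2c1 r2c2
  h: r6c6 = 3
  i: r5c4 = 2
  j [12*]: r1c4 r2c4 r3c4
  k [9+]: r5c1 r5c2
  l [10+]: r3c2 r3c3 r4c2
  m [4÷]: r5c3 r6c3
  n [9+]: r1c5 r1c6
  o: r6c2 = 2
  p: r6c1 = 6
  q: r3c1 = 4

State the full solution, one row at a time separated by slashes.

Cage q is given, so r3c1 = 4.
Cage f has sum 21, leaving r3c5 = 6.
Cage c is a single given cell, so r4c1 = 1.
I is a freebie, so r5c4 = 2.
Cage p is a single given cell, which forces r6c1 = 6.
O is a freebie; hence r6c2 = 2.
H is a freebie, which forces r6c6 = 3.
Cage a needs two cells with product 12, so r4c6 = 2.
Cage d has product 15; hence r5c5 = 3.
Cage a's pair has product 12, leaving r5c6 = 6.
Cage e needs sum 8, which forces r2c5 = 2.
3 is placed in row 5, which forces r5c1 = 5.
6 is placed in row 5, which forces r5c2 = 4.
4 is placed in row 5, so r5c3 = 1.
1 is placed in column 3, which forces r6c3 = 4.
Cage g needs sum 12, which forces r1c1 = 2.
5 is placed in column 1, leaving r2c1 = 3.
Row 2 already has 3, leaving r2c3 = 6.
Column 3 now contains 6, which forces r4c3 = 5.
5 is placed in row 4, leaving r4c5 = 4.
The 4 cells of cage g must have sum 12, leaving r1c2 = 6.
Column 3 now contains 6, which forces r1c3 = 3.
4 is placed in column 5; hence r1c5 = 5.
Cage n's pair has sum 9; hence r1c6 = 4.
Row 2 already has 6, leaving r2c2 = 1.
1 is placed in row 2, which forces r2c4 = 4.
1 is placed in row 2, leaving r2c6 = 5.
Column 2 already has 1, so r3c2 = 5.
Column 3 now contains 3; hence r3c3 = 2.
Column 6 already has 5, so r3c6 = 1.
6 is placed in column 2, which forces r4c2 = 3.
Row 4 now contains 4, which forces r4c4 = 6.
5 is placed in column 5, which forces r6c5 = 1.
Row 1 already has 4; hence r1c4 = 1.
Row 3 already has 1, leaving r3c4 = 3.
1 is placed in row 6; hence r6c4 = 5.

2 6 3 1 5 4 / 3 1 6 4 2 5 / 4 5 2 3 6 1 / 1 3 5 6 4 2 / 5 4 1 2 3 6 / 6 2 4 5 1 3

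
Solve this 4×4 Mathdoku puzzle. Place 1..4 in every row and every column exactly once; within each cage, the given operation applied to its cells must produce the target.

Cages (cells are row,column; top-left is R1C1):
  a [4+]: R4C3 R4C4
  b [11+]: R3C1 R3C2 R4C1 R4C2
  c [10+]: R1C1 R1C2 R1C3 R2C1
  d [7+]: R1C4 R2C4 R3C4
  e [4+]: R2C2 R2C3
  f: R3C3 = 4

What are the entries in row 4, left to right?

F is a freebie, which forces R3C3 = 4.
Column 3 needs a 2, and only R1C3 is open for it.
In row 2, 2 can only go at R2C4, so R2C4 = 2.
Cage d has sum 7, which forces R1C4 = 4.
Column 4 already has 2, which forces R3C4 = 1.
Column 4 now contains 1, which forces R4C4 = 3.
Cage c needs sum 10, so R2C1 = 4.
Column 1 already has 4, which forces R4C1 = 2.
2 is placed in row 4, which forces R4C2 = 4.
Row 4 now contains 3, leaving R4C3 = 1.
Cage e's pair has sum 4, which forces R2C2 = 1.
1 is placed in column 3, leaving R2C3 = 3.
Column 1 now contains 2, so R3C1 = 3.
The 4 cells of cage b must have sum 11, so R3C2 = 2.
Column 1 already has 3, so R1C1 = 1.
Column 2 already has 1, which forces R1C2 = 3.
The full grid is 1 3 2 4 / 4 1 3 2 / 3 2 4 1 / 2 4 1 3.

2 4 1 3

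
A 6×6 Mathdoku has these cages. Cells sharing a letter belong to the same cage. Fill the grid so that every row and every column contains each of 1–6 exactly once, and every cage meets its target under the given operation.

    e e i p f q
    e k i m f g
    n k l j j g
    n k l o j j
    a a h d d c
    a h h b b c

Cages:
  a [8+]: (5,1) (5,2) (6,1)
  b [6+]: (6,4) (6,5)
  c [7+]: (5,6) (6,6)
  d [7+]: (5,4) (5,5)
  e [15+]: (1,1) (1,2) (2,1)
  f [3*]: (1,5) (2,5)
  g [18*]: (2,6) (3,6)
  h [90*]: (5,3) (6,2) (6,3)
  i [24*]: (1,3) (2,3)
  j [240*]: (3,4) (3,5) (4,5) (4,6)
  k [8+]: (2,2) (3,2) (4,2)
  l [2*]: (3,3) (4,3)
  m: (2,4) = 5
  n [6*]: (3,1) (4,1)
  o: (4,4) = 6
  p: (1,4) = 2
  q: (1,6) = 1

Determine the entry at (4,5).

5

Cage p is a single given cell, which forces (1,4) = 2.
Cage q is given, so (1,6) = 1.
Cage m is given, so (2,4) = 5.
O is a freebie, which forces (4,4) = 6.
1 is placed in row 1, which forces (1,5) = 3.
The two cells of cage f must have product 3; hence (2,5) = 1.
In row 2, 2 can only go at (2,2), so (2,2) = 2.
Row 2 needs a 3, and only (2,6) is open for it.
Column 6 already has 3, which forces (3,6) = 6.
Cage j needs product 240, so (3,4) = 3.
6 is placed in row 3, so (3,5) = 4.
Cage j needs product 240, which forces (4,5) = 5.
The 4 cells of cage j must have product 240; hence (4,6) = 4.
Column 4 already has 3, leaving (5,4) = 1.
Column 5 now contains 4, so (5,5) = 6.
1 is placed in column 4, so (6,4) = 4.
Column 5 now contains 5, leaving (6,5) = 2.
Row 6 already has 2; hence (6,6) = 5.
Row 3 now contains 3, leaving (3,1) = 2.
Cage k needs sum 8, leaving (3,2) = 5.
2 is placed in row 3; hence (3,3) = 1.
The two cells of cage n must have product 6, so (4,1) = 3.
5 is placed in row 4, so (4,2) = 1.
Column 3 now contains 1, leaving (4,3) = 2.
Column 1 now contains 3, so (5,1) = 4.
4 is placed in row 5, which forces (5,2) = 3.
The 3 cells of cage h must have product 90, so (5,3) = 5.
5 is placed in column 6; hence (5,6) = 2.
Column 1 now contains 3, leaving (6,1) = 1.
3 is placed in column 2, leaving (6,2) = 6.
Row 6 now contains 6; hence (6,3) = 3.
Cage e has sum 15; hence (1,1) = 5.
6 is placed in column 2; hence (1,2) = 4.
Row 1 already has 4, leaving (1,3) = 6.
Column 1 now contains 4, which forces (2,1) = 6.
Column 3 now contains 6, leaving (2,3) = 4.
Filled in: 5 4 6 2 3 1 / 6 2 4 5 1 3 / 2 5 1 3 4 6 / 3 1 2 6 5 4 / 4 3 5 1 6 2 / 1 6 3 4 2 5.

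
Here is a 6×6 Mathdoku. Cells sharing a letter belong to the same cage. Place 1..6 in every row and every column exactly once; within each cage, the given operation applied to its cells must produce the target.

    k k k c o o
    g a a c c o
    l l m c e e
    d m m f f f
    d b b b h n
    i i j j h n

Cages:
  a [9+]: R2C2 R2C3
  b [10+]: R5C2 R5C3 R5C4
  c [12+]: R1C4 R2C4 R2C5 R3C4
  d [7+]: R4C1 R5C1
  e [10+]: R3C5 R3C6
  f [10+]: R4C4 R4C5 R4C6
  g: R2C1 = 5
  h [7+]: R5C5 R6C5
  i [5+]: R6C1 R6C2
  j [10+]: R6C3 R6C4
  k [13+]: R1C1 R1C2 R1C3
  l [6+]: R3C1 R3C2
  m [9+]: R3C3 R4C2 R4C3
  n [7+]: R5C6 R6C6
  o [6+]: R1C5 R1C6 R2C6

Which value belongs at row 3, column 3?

2

Cage g is a single given cell; hence R2C1 = 5.
Cage l's pair has sum 6; hence R3C1 = 1.
Cage l needs two cells with sum 6, so R3C2 = 5.
In column 1, 6 can only go at R1C1, so R1C1 = 6.
The only place for 2 in row 2 is R2C6.
In row 1, 2 can only go at R1C2, so R1C2 = 2.
Cage k needs sum 13; hence R1C3 = 5.
5 is placed in row 1, leaving R1C4 = 4.
Column 4 now contains 4, leaving R2C4 = 1.
Row 2 now contains 1, so R2C5 = 4.
Column 5 now contains 4, leaving R3C5 = 6.
6 is placed in row 3; hence R3C6 = 4.
Column 6 now contains 4, which forces R5C6 = 6.
The two cells of cage i must have sum 5, which forces R6C1 = 2.
2 is placed in column 2, leaving R6C2 = 3.
Column 4 now contains 4; hence R6C4 = 6.
Row 6 now contains 3, leaving R6C6 = 1.
The 3 cells of cage o must have sum 6; hence R1C5 = 1.
Column 6 now contains 1, leaving R1C6 = 3.
Column 2 already has 3, which forces R2C2 = 6.
Cage a needs two cells with sum 9, leaving R2C3 = 3.
Column 3 already has 3, so R3C3 = 2.
The 4 cells of cage c must have sum 12, which forces R3C4 = 3.
Column 6 now contains 3, leaving R4C6 = 5.
The 3 cells of cage b must have sum 10, leaving R5C4 = 5.
Cage h's pair has sum 7, leaving R5C5 = 2.
6 is placed in row 6, which forces R6C3 = 4.
Row 6 now contains 1, leaving R6C5 = 5.
Cage m needs sum 9, which forces R4C2 = 1.
Cage m needs sum 9, which forces R4C3 = 6.
Row 4 now contains 5, so R4C4 = 2.
2 is placed in column 5, leaving R4C5 = 3.
Cage b needs sum 10, so R5C2 = 4.
4 is placed in column 3, leaving R5C3 = 1.
Row 4 now contains 3, which forces R4C1 = 4.
Row 5 now contains 4, leaving R5C1 = 3.
Completed grid: 6 2 5 4 1 3 / 5 6 3 1 4 2 / 1 5 2 3 6 4 / 4 1 6 2 3 5 / 3 4 1 5 2 6 / 2 3 4 6 5 1.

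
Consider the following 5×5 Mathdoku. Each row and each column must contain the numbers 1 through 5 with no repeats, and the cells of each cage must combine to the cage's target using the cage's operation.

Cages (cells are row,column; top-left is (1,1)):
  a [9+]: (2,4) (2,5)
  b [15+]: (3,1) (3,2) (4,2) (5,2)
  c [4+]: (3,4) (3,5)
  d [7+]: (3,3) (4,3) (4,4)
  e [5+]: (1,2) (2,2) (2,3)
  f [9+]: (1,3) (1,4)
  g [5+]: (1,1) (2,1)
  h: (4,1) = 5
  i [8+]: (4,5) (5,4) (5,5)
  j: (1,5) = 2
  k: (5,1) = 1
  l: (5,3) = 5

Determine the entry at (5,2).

2

Cage j is given, which forces (1,5) = 2.
H is a freebie, so (4,1) = 5.
K is a freebie, so (5,1) = 1.
Cage l is a single given cell; hence (5,3) = 5.
Cage g's pair has sum 5, so (1,1) = 3.
Row 1 already has 2; hence (1,2) = 1.
Column 3 now contains 5; hence (1,3) = 4.
Cage f needs two cells with sum 9, leaving (1,4) = 5.
Cage g needs two cells with sum 5; hence (2,1) = 2.
The 3 cells of cage e must have sum 5, leaving (2,2) = 3.
The 3 cells of cage e must have sum 5, leaving (2,3) = 1.
5 is placed in column 4; hence (2,4) = 4.
Row 2 already has 4, so (2,5) = 5.
3 is placed in column 1, so (3,1) = 4.
Cage b has sum 15, leaving (3,2) = 5.
Cage i has sum 8, so (4,5) = 1.
Column 4 now contains 4; hence (5,4) = 3.
3 is placed in row 5, which forces (5,5) = 4.
The 3 cells of cage d must have sum 7, so (3,3) = 2.
Column 4 already has 3, so (3,4) = 1.
Column 5 already has 1, leaving (3,5) = 3.
Cage b has sum 15, leaving (4,2) = 4.
The 3 cells of cage d must have sum 7, leaving (4,3) = 3.
Column 4 already has 3, leaving (4,4) = 2.
Row 5 already has 4, which forces (5,2) = 2.
Completed grid: 3 1 4 5 2 / 2 3 1 4 5 / 4 5 2 1 3 / 5 4 3 2 1 / 1 2 5 3 4.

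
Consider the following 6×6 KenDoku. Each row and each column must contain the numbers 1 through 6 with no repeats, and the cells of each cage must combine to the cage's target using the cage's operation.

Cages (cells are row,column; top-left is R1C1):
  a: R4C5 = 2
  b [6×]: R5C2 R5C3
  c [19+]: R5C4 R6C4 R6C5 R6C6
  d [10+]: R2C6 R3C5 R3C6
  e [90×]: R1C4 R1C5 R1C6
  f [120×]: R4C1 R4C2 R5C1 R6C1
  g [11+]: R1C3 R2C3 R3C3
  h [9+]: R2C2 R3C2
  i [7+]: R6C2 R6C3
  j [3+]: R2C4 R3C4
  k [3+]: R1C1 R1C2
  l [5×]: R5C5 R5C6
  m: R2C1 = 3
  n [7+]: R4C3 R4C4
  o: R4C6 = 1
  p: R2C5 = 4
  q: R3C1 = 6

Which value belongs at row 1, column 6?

Cage m is a single given cell; hence R2C1 = 3.
Cage p is given, which forces R2C5 = 4.
Cage q is a single given cell, which forces R3C1 = 6.
Cage a is a single given cell, leaving R4C5 = 2.
Cage o is a single given cell, which forces R4C6 = 1.
Column 6 now contains 1, which forces R5C6 = 5.
Cage d needs sum 10, leaving R3C6 = 3.
5 is placed in row 5; hence R5C5 = 1.
3 is placed in column 6, so R1C6 = 6.
Cage h needs two cells with sum 9; hence R2C2 = 5.
The 3 cells of cage d must have sum 10, which forces R2C6 = 2.
Row 3 already has 3, so R3C2 = 4.
1 is placed in column 5, which forces R3C5 = 5.
Column 6 already has 2; hence R6C6 = 4.
The 3 cells of cage e must have product 90, so R1C4 = 5.
5 is placed in column 5; hence R1C5 = 3.
Cage g has sum 11, which forces R2C3 = 6.
Row 2 already has 2, which forces R2C4 = 1.
Cage j needs two cells with sum 3; hence R3C4 = 2.
5 is placed in column 4, leaving R6C4 = 3.
The 4 cells of cage c must have sum 19; hence R6C5 = 6.
3 is placed in row 1, leaving R1C3 = 4.
Row 3 now contains 2; hence R3C3 = 1.
Cage n's pair has sum 7, so R4C3 = 3.
Column 4 now contains 3; hence R4C4 = 4.
Column 3 now contains 3, leaving R5C3 = 2.
The 4 cells of cage c must have sum 19, which forces R5C4 = 6.
Cage i's pair has sum 7, leaving R6C2 = 2.
Cage i's pair has sum 7, so R6C3 = 5.
Cage k's pair has sum 3; hence R1C1 = 2.
Column 2 already has 2, leaving R1C2 = 1.
Row 4 already has 4, which forces R4C1 = 5.
Row 4 now contains 3; hence R4C2 = 6.
2 is placed in row 5, which forces R5C1 = 4.
2 is placed in row 5, so R5C2 = 3.
5 is placed in row 6, which forces R6C1 = 1.
The full grid is 2 1 4 5 3 6 / 3 5 6 1 4 2 / 6 4 1 2 5 3 / 5 6 3 4 2 1 / 4 3 2 6 1 5 / 1 2 5 3 6 4.

6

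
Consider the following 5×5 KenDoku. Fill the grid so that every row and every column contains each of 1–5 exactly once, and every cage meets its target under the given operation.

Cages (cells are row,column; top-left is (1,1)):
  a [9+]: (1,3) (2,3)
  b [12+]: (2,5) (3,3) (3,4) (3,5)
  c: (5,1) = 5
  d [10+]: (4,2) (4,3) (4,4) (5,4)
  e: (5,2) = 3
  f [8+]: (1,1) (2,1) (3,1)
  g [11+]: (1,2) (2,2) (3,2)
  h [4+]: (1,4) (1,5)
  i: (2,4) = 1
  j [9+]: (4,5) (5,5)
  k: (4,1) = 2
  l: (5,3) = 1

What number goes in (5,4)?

Cage i is given; hence (2,4) = 1.
Cage k is a single given cell; hence (4,1) = 2.
C is a freebie, which forces (5,1) = 5.
Cage e is given, so (5,2) = 3.
L is a freebie, which forces (5,3) = 1.
Row 5 now contains 5, leaving (5,5) = 4.
Column 4 now contains 1, so (1,4) = 3.
Cage h's pair has sum 4, so (1,5) = 1.
The 4 cells of cage d must have sum 10, which forces (4,2) = 1.
Column 4 now contains 3, leaving (4,4) = 4.
Column 5 already has 4, leaving (4,5) = 5.
Row 5 now contains 4; hence (5,4) = 2.
1 is placed in row 1, leaving (1,1) = 4.
Row 1 now contains 4, so (1,3) = 5.
Cage f needs sum 8, leaving (2,1) = 3.
Column 3 now contains 5, which forces (2,3) = 4.
Cage b needs sum 12; hence (2,5) = 2.
Cage f needs sum 8, which forces (3,1) = 1.
The 4 cells of cage b must have sum 12; hence (3,3) = 2.
Column 4 already has 2; hence (3,4) = 5.
Cage b has sum 12, leaving (3,5) = 3.
4 is placed in row 4, which forces (4,3) = 3.
5 is placed in row 1; hence (1,2) = 2.
Row 2 already has 2, so (2,2) = 5.
5 is placed in row 3, leaving (3,2) = 4.
The full grid is 4 2 5 3 1 / 3 5 4 1 2 / 1 4 2 5 3 / 2 1 3 4 5 / 5 3 1 2 4.

2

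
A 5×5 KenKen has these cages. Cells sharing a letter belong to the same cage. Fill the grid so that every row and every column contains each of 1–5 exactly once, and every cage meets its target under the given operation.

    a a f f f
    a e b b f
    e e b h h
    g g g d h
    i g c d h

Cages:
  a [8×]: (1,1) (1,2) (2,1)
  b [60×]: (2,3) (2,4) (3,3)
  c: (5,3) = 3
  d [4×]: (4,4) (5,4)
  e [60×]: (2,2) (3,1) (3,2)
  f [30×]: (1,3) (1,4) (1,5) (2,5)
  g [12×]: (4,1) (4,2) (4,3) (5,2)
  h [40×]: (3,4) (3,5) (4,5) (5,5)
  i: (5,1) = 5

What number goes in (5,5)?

4

Cage i is given, so (5,1) = 5.
Cage c is a single given cell, which forces (5,3) = 3.
Cage b needs product 60, which forces (2,4) = 3.
Cage f needs product 30, so (1,5) = 3.
The only place for 5 in row 4 is (4,5).
In column 4, 5 can only go at (1,4), so (1,4) = 5.
Column 4 needs a 2, and only (3,4) is open for it.
In row 3, 1 can only go at (3,5), so (3,5) = 1.
Cage f has product 30, so (1,3) = 1.
Column 5 already has 1, leaving (2,5) = 2.
Column 5 already has 1; hence (5,5) = 4.
Cage a has product 8, leaving (2,1) = 1.
Column 1 now contains 1, so (4,1) = 3.
Row 4 now contains 3; hence (4,2) = 1.
The two cells of cage d must have product 4; hence (4,4) = 4.
Column 2 already has 1, which forces (5,2) = 2.
Row 5 already has 4, leaving (5,4) = 1.
The 3 cells of cage a must have product 8, which forces (1,1) = 2.
Column 2 already has 2, so (1,2) = 4.
Cage e needs product 60, which forces (2,2) = 5.
Row 2 already has 5, which forces (2,3) = 4.
Column 1 now contains 3; hence (3,1) = 4.
The 3 cells of cage e must have product 60, so (3,2) = 3.
Column 3 already has 4, leaving (3,3) = 5.
Row 4 already has 4; hence (4,3) = 2.
Completed grid: 2 4 1 5 3 / 1 5 4 3 2 / 4 3 5 2 1 / 3 1 2 4 5 / 5 2 3 1 4.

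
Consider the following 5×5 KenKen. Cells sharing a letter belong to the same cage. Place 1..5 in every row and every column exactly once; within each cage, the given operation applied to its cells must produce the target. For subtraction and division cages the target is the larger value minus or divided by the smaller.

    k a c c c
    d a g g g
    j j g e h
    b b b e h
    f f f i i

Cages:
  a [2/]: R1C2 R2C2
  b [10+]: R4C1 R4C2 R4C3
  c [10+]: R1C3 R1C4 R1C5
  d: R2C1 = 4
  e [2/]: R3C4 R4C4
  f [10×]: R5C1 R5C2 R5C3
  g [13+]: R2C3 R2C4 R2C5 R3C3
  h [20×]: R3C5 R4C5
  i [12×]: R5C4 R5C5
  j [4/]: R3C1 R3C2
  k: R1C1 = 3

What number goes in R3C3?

Cage k is a single given cell, so R1C1 = 3.
Cage d is given, so R2C1 = 4.
4 is placed in column 1; hence R3C1 = 1.
1 is placed in row 3, which forces R3C2 = 4.
Row 3 now contains 4; hence R3C4 = 2.
Row 3 now contains 4, so R3C5 = 5.
Column 5 now contains 5, which forces R4C5 = 4.
4 is placed in column 5; hence R5C5 = 3.
Cage c needs sum 10; hence R1C5 = 1.
Cage g needs sum 13, leaving R2C3 = 5.
Cage g has sum 13, leaving R2C4 = 3.
Cage g has sum 13, which forces R2C5 = 2.
Row 3 already has 5, which forces R3C3 = 3.
3 is placed in column 3, so R4C3 = 2.
Row 4 now contains 4, leaving R4C4 = 1.
2 is placed in column 3, which forces R5C3 = 1.
Row 5 already has 3, leaving R5C4 = 4.
1 is placed in row 1, so R1C2 = 2.
5 is placed in column 3, so R1C3 = 4.
Column 4 already has 4, which forces R1C4 = 5.
2 is placed in row 2, leaving R2C2 = 1.
2 is placed in row 4, which forces R4C1 = 5.
Cage b has sum 10, which forces R4C2 = 3.
5 is placed in column 1, which forces R5C1 = 2.
Column 2 now contains 2, which forces R5C2 = 5.
Completed grid: 3 2 4 5 1 / 4 1 5 3 2 / 1 4 3 2 5 / 5 3 2 1 4 / 2 5 1 4 3.

3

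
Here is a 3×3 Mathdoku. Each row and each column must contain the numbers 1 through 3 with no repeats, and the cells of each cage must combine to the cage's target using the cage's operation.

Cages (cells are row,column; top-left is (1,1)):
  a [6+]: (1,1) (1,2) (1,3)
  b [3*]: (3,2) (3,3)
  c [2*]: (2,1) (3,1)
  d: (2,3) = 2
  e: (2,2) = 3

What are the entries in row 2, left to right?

1 3 2

E is a freebie, so (2,2) = 3.
Cage d is given; hence (2,3) = 2.
Column 2 now contains 3, which forces (3,2) = 1.
Row 3 already has 1; hence (3,3) = 3.
The 3 cells of cage a must have sum 6, which forces (1,1) = 3.
Column 2 already has 1, so (1,2) = 2.
3 is placed in column 3, so (1,3) = 1.
Row 2 already has 2, which forces (2,1) = 1.
Row 3 already has 1; hence (3,1) = 2.
Completed grid: 3 2 1 / 1 3 2 / 2 1 3.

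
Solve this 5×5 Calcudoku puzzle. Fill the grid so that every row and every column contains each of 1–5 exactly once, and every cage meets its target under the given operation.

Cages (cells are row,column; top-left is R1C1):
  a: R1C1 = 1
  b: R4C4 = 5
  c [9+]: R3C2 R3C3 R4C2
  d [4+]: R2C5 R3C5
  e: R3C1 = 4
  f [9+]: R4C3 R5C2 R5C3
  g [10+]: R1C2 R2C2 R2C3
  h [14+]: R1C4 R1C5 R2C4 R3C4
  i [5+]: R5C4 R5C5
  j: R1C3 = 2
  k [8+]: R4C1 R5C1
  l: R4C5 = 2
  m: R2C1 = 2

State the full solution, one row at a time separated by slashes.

1 4 2 3 5 / 2 5 1 4 3 / 4 3 5 2 1 / 3 1 4 5 2 / 5 2 3 1 4

Cage a is a single given cell; hence R1C1 = 1.
Cage j is given, so R1C3 = 2.
Cage m is given, so R2C1 = 2.
Cage e is a single given cell, leaving R3C1 = 4.
Cage b is a single given cell, so R4C4 = 5.
L is a freebie, leaving R4C5 = 2.
Cage h needs sum 14, leaving R1C5 = 5.
Cage h has sum 14, which forces R3C4 = 2.
5 is placed in row 4, which forces R4C1 = 3.
Cage k's pair has sum 8; hence R5C1 = 5.
The 3 cells of cage c must have sum 9, so R4C2 = 1.
Cage f needs sum 9; hence R4C3 = 4.
The only place for 5 in row 2 is R2C2.
The 3 cells of cage g must have sum 10, so R1C2 = 4.
Row 1 already has 4, leaving R1C4 = 3.
Cage g has sum 10, so R2C3 = 1.
Column 4 now contains 3, which forces R2C4 = 4.
Row 2 already has 1; hence R2C5 = 3.
5 is placed in column 2; hence R3C2 = 3.
Cage c has sum 9, so R3C3 = 5.
Column 5 now contains 3, so R3C5 = 1.
Column 2 already has 4, leaving R5C2 = 2.
1 is placed in column 3, leaving R5C3 = 3.
4 is placed in column 4; hence R5C4 = 1.
Column 5 now contains 1, so R5C5 = 4.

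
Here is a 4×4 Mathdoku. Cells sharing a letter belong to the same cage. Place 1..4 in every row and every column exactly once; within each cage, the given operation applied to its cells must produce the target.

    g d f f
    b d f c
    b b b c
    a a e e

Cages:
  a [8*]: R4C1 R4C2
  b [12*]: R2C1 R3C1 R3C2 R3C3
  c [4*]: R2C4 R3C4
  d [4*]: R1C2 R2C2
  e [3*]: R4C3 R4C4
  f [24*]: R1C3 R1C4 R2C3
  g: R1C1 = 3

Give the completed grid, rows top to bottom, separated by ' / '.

3 1 4 2 / 2 4 3 1 / 1 3 2 4 / 4 2 1 3

G is a freebie, which forces R1C1 = 3.
Cage f has product 24, which forces R2C3 = 3.
Column 3 now contains 3, leaving R4C3 = 1.
Row 4 already has 1, which forces R4C4 = 3.
The 4 cells of cage b must have product 12, which forces R2C1 = 2.
Cage b needs product 12; hence R3C1 = 1.
Cage b has product 12, leaving R3C2 = 3.
Column 3 now contains 1, so R3C3 = 2.
1 is placed in row 3, so R3C4 = 4.
2 is placed in column 1, so R4C1 = 4.
4 is placed in row 4; hence R4C2 = 2.
Column 3 now contains 2; hence R1C3 = 4.
Column 4 now contains 4, which forces R1C4 = 2.
Column 4 now contains 4, leaving R2C4 = 1.
4 is placed in row 1, leaving R1C2 = 1.
1 is placed in row 2; hence R2C2 = 4.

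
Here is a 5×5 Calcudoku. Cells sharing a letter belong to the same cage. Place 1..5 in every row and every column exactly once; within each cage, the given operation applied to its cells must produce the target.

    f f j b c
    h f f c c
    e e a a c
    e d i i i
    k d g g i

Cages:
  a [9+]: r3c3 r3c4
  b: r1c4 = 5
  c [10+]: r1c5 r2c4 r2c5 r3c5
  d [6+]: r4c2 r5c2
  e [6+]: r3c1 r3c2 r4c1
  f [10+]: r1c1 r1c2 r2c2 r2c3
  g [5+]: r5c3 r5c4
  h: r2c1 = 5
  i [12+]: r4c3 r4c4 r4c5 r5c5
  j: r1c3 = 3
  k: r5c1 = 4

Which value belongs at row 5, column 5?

Cage j is given; hence r1c3 = 3.
Cage b is a single given cell, so r1c4 = 5.
Cage h is given; hence r2c1 = 5.
Column 4 already has 5, leaving r3c4 = 4.
Cage k is a single given cell, so r5c1 = 4.
Row 3 now contains 4, leaving r3c3 = 5.
Cage g's pair has sum 5, so r5c3 = 2.
Cage g needs two cells with sum 5; hence r5c4 = 3.
The only place for 3 in row 4 is r4c1.
In row 3, 3 can only go at r3c5, so r3c5 = 3.
In row 2, 3 can only go at r2c2, so r2c2 = 3.
The only place for 4 in column 2 is r1c2.
Cage f has sum 10, which forces r1c1 = 2.
2 is placed in row 1; hence r1c5 = 1.
Cage f has sum 10, so r2c3 = 1.
Row 2 already has 1, so r2c4 = 2.
Cage c needs sum 10, which forces r2c5 = 4.
2 is placed in column 1, which forces r3c1 = 1.
Row 3 now contains 1, leaving r3c2 = 2.
Column 3 now contains 1, so r4c3 = 4.
2 is placed in column 4; hence r4c4 = 1.
1 is placed in column 5, which forces r5c5 = 5.
1 is placed in row 4; hence r4c2 = 5.
Column 5 already has 5, which forces r4c5 = 2.
5 is placed in row 5, so r5c2 = 1.
Filled in: 2 4 3 5 1 / 5 3 1 2 4 / 1 2 5 4 3 / 3 5 4 1 2 / 4 1 2 3 5.

5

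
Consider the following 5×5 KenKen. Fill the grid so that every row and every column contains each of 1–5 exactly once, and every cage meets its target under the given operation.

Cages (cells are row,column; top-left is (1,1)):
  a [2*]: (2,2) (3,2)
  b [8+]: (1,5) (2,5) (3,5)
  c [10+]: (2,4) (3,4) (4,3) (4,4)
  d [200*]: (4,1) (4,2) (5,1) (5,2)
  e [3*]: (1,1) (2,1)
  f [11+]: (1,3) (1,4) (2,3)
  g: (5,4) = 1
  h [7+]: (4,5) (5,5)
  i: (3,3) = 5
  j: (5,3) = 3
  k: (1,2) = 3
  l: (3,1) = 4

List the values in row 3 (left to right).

4 2 5 3 1

Cage k is a single given cell, leaving (1,2) = 3.
Cage l is a single given cell, so (3,1) = 4.
I is a freebie, which forces (3,3) = 5.
Cage j is given, so (5,3) = 3.
G is a freebie; hence (5,4) = 1.
3 is placed in row 1, which forces (1,1) = 1.
Cage f has sum 11, which forces (1,4) = 5.
The two cells of cage e must have product 3; hence (2,1) = 3.
The 4 cells of cage c must have sum 10, so (4,3) = 1.
Row 2 needs a 5, and only (2,5) is open for it.
The 3 cells of cage b must have sum 8, so (1,5) = 2.
Cage b has sum 8, so (3,5) = 1.
Cage h needs two cells with sum 7, which forces (4,5) = 3.
Cage h's pair has sum 7, so (5,5) = 4.
Row 1 already has 2, so (1,3) = 4.
Cage a needs two cells with product 2, which forces (2,2) = 1.
The 3 cells of cage f must have sum 11; hence (2,3) = 2.
2 is placed in row 2, so (2,4) = 4.
Row 3 now contains 1, which forces (3,2) = 2.
Cage c has sum 10, leaving (3,4) = 3.
Cage d has product 200, which forces (4,1) = 5.
The 4 cells of cage d must have product 200, leaving (4,2) = 4.
Column 4 already has 4, so (4,4) = 2.
Cage d needs product 200; hence (5,1) = 2.
Row 5 now contains 4, which forces (5,2) = 5.
The full grid is 1 3 4 5 2 / 3 1 2 4 5 / 4 2 5 3 1 / 5 4 1 2 3 / 2 5 3 1 4.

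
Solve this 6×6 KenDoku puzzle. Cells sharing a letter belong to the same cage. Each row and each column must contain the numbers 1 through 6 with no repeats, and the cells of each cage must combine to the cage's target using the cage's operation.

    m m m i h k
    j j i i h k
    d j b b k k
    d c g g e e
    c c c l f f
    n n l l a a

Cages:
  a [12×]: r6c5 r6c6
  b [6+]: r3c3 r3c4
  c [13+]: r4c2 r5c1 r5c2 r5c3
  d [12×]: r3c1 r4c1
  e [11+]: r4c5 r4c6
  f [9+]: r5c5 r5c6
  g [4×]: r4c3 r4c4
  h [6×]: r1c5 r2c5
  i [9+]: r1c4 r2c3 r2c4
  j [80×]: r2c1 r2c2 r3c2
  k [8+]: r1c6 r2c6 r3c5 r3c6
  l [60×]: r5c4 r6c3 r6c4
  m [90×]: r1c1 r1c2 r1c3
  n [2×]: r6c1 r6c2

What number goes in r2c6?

1

The 3 cells of cage j must have product 80, leaving r2c1 = 4.
Cage j has product 80, which forces r2c2 = 5.
Cage j needs product 80, leaving r3c2 = 4.
Row 3 needs a 3, and only r3c6 is open for it.
The 4 cells of cage k must have sum 8; hence r3c5 = 2.
Row 3 already has 2, leaving r3c1 = 6.
The two cells of cage d must have product 12, which forces r4c1 = 2.
Column 1 now contains 2; hence r6c1 = 1.
1 is placed in row 6, so r6c2 = 2.
Row 6 already has 2; hence r6c6 = 4.
Cage a needs two cells with product 12, leaving r6c5 = 3.
The 3 cells of cage l must have product 60, leaving r5c4 = 2.
Column 5 now contains 3, leaving r5c5 = 4.
Cage f's pair has sum 9; hence r5c6 = 5.
Cage c needs sum 13, leaving r4c2 = 3.
The two cells of cage e must have sum 11, which forces r4c5 = 5.
Column 6 now contains 5, leaving r4c6 = 6.
Row 5 already has 5, which forces r5c1 = 3.
Column 1 already has 3, so r1c1 = 5.
Column 2 now contains 3, so r1c2 = 6.
The 3 cells of cage m must have product 90; hence r1c3 = 3.
6 is placed in row 1, which forces r1c5 = 1.
Row 1 now contains 1, so r1c6 = 2.
Column 5 already has 1, leaving r2c5 = 6.
2 is placed in column 6, so r2c6 = 1.
Column 2 now contains 6, which forces r5c2 = 1.
Row 5 now contains 1, which forces r5c3 = 6.
6 is placed in column 3, so r6c3 = 5.
Row 6 already has 5, leaving r6c4 = 6.
Row 1 now contains 1; hence r1c4 = 4.
Row 2 now contains 1, which forces r2c3 = 2.
Row 2 now contains 1; hence r2c4 = 3.
5 is placed in column 3, which forces r3c3 = 1.
Cage b needs two cells with sum 6; hence r3c4 = 5.
Column 3 already has 1, so r4c3 = 4.
4 is placed in column 4, so r4c4 = 1.
The full grid is 5 6 3 4 1 2 / 4 5 2 3 6 1 / 6 4 1 5 2 3 / 2 3 4 1 5 6 / 3 1 6 2 4 5 / 1 2 5 6 3 4.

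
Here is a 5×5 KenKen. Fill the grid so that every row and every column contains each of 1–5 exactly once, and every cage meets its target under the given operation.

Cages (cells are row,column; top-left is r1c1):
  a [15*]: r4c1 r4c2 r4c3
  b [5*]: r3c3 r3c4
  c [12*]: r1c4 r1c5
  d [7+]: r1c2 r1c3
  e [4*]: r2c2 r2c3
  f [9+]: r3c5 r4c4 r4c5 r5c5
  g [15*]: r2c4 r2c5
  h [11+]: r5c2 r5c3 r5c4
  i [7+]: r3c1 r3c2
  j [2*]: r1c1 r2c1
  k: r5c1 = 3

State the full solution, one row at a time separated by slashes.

Cage k is given, so r5c1 = 3.
In row 1, 1 can only go at r1c1, so r1c1 = 1.
1 is placed in column 1, so r2c1 = 2.
1 is placed in column 1, leaving r4c1 = 5.
5 is placed in column 1, which forces r3c1 = 4.
Cage i needs two cells with sum 7; hence r3c2 = 3.
Column 2 now contains 3; hence r4c2 = 1.
Row 4 already has 1, leaving r4c3 = 3.
Row 4 now contains 3, leaving r4c4 = 2.
2 is placed in row 4; hence r4c5 = 4.
Cage c needs two cells with product 12, so r1c4 = 4.
4 is placed in column 5, so r1c5 = 3.
1 is placed in column 2, which forces r2c2 = 4.
The two cells of cage e must have product 4; hence r2c3 = 1.
Column 5 already has 3, leaving r2c5 = 5.
1 is placed in column 3; hence r3c3 = 5.
Row 3 now contains 5; hence r3c4 = 1.
1 is placed in row 3, so r3c5 = 2.
4 is placed in column 4, so r5c4 = 5.
2 is placed in column 5, so r5c5 = 1.
Cage d's pair has sum 7, which forces r1c2 = 5.
5 is placed in column 3, so r1c3 = 2.
Row 2 already has 5, which forces r2c4 = 3.
Row 5 already has 5, so r5c2 = 2.
Cage h has sum 11, leaving r5c3 = 4.

1 5 2 4 3 / 2 4 1 3 5 / 4 3 5 1 2 / 5 1 3 2 4 / 3 2 4 5 1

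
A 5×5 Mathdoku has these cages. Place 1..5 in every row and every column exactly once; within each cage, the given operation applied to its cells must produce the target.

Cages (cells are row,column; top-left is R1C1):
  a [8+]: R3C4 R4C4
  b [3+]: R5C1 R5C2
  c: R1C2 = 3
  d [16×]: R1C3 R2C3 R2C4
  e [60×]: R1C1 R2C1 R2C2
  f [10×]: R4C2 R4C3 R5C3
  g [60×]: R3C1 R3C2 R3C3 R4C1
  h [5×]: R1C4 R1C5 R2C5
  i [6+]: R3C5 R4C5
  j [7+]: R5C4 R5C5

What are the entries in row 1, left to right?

C is a freebie; hence R1C2 = 3.
Cage h has product 5, leaving R1C4 = 1.
The 3 cells of cage h must have product 5; hence R1C5 = 5.
Cage h needs product 5, so R2C5 = 1.
Row 1 now contains 5, leaving R1C1 = 4.
The 3 cells of cage d must have product 16, which forces R1C3 = 2.
Cage e needs product 60, so R2C1 = 3.
Cage e has product 60; hence R2C2 = 5.
1 is placed in row 2; hence R2C3 = 4.
The 3 cells of cage d must have product 16, which forces R2C4 = 2.
The 4 cells of cage g must have product 60; hence R3C3 = 3.
3 is placed in row 3; hence R3C4 = 5.
Cage f has product 10, leaving R4C2 = 2.
Column 4 now contains 5, which forces R4C4 = 3.
Row 4 already has 2; hence R4C5 = 4.
Column 2 already has 2, so R5C2 = 1.
Row 5 already has 1; hence R5C3 = 5.
Column 4 already has 3, so R5C4 = 4.
5 is placed in row 3; hence R3C1 = 1.
Column 2 already has 2, which forces R3C2 = 4.
4 is placed in column 5, so R3C5 = 2.
The 4 cells of cage g must have product 60; hence R4C1 = 5.
Column 3 already has 5, which forces R4C3 = 1.
Row 5 already has 1, so R5C1 = 2.
Cage j needs two cells with sum 7, leaving R5C5 = 3.
The full grid is 4 3 2 1 5 / 3 5 4 2 1 / 1 4 3 5 2 / 5 2 1 3 4 / 2 1 5 4 3.

4 3 2 1 5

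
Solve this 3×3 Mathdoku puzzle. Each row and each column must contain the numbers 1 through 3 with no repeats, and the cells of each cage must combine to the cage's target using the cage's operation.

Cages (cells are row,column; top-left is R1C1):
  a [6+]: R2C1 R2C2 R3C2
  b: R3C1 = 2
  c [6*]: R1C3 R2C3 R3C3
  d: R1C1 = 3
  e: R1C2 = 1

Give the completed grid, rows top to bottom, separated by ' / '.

3 1 2 / 1 2 3 / 2 3 1

Cage d is a single given cell; hence R1C1 = 3.
Cage e is given; hence R1C2 = 1.
1 is placed in row 1, which forces R1C3 = 2.
B is a freebie, so R3C1 = 2.
Row 3 now contains 2, which forces R3C2 = 3.
Row 3 already has 3, leaving R3C3 = 1.
Column 1 already has 2, leaving R2C1 = 1.
3 is placed in column 2; hence R2C2 = 2.
Column 3 already has 1, which forces R2C3 = 3.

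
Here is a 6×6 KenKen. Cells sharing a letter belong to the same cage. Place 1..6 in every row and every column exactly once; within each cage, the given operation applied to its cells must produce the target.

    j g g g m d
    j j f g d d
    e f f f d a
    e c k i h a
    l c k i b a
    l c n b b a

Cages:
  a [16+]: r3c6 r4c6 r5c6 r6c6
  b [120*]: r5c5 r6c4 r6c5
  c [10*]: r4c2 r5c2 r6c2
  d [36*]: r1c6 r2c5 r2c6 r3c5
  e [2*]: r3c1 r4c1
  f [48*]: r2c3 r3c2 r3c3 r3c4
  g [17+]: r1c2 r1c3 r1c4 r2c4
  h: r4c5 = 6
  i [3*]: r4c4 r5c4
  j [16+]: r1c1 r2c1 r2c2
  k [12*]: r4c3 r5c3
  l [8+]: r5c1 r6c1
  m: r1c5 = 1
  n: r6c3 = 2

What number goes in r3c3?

6

Cage m is given, so r1c5 = 1.
Cage h is given, leaving r4c5 = 6.
Cage n is a single given cell, leaving r6c3 = 2.
The 3 cells of cage b must have product 120, so r6c4 = 6.
The only place for 5 in row 3 is r3c6.
Cage a has sum 16, leaving r5c6 = 6.
Row 4 needs a 5, and only r4c2 is open for it.
The 3 cells of cage j must have sum 16, so r1c1 = 6.
Cage j has sum 16, so r2c1 = 4.
5 is placed in column 2; hence r2c2 = 6.
Row 2 already has 6, so r2c3 = 1.
Cage c needs product 10, which forces r5c2 = 2.
5 is placed in column 2, so r6c2 = 1.
The 4 cells of cage g must have sum 17, which forces r1c3 = 5.
Cage g needs sum 17; hence r2c4 = 5.
Cage f has product 48, which forces r3c2 = 4.
The 4 cells of cage f must have product 48, so r3c3 = 6.
Cage f needs product 48, so r3c4 = 2.
Row 3 already has 2, so r3c5 = 3.
Column 2 already has 4, which forces r1c2 = 3.
Cage g has sum 17; hence r1c4 = 4.
Cage d has product 36; hence r1c6 = 2.
3 is placed in column 5, so r2c5 = 2.
Cage d needs product 36, which forces r2c6 = 3.
Row 3 already has 2, which forces r3c1 = 1.
The two cells of cage e must have product 2, leaving r4c1 = 2.
2 is placed in column 6, which forces r4c6 = 1.
Column 6 now contains 3, so r6c6 = 4.
Row 4 now contains 1, so r4c4 = 3.
Cage i's pair has product 3; hence r5c4 = 1.
Cage b has product 120, so r5c5 = 4.
4 is placed in row 6; hence r6c5 = 5.
Row 4 already has 3, leaving r4c3 = 4.
The two cells of cage l must have sum 8, so r5c1 = 5.
Row 5 already has 4; hence r5c3 = 3.
5 is placed in row 6, so r6c1 = 3.
Completed grid: 6 3 5 4 1 2 / 4 6 1 5 2 3 / 1 4 6 2 3 5 / 2 5 4 3 6 1 / 5 2 3 1 4 6 / 3 1 2 6 5 4.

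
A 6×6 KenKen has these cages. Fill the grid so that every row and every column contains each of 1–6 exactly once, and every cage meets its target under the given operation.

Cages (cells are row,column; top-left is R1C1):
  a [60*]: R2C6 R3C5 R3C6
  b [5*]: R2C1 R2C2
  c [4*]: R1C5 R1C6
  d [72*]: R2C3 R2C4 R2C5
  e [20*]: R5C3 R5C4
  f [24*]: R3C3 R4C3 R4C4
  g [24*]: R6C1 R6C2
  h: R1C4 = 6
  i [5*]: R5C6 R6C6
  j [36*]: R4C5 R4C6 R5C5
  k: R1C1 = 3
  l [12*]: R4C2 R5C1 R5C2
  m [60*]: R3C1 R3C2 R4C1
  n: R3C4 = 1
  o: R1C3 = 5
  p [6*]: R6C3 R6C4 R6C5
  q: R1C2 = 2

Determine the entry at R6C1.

Cage k is a single given cell, so R1C1 = 3.
Q is a freebie, which forces R1C2 = 2.
O is a freebie, which forces R1C3 = 5.
Cage h is a single given cell; hence R1C4 = 6.
Cage n is given; hence R3C4 = 1.
5 is placed in column 3, leaving R5C3 = 4.
4 is placed in row 5, leaving R5C4 = 5.
5 is placed in row 5, which forces R5C6 = 1.
Column 6 now contains 1; hence R6C6 = 5.
Cage c needs two cells with product 4, so R1C5 = 1.
Column 6 now contains 1, so R1C6 = 4.
The 3 cells of cage a must have product 60, so R3C5 = 5.
The 3 cells of cage l must have product 12, which forces R4C2 = 1.
Cage l has product 12; hence R5C1 = 2.
Cage l has product 12, so R5C2 = 6.
Row 5 now contains 6, which forces R5C5 = 3.
Column 2 already has 6, so R6C2 = 4.
3 is placed in column 5; hence R6C5 = 2.
Cage b needs two cells with product 5, so R2C1 = 1.
Column 2 now contains 1, which forces R2C2 = 5.
The 3 cells of cage m must have product 60, leaving R3C1 = 4.
Column 2 already has 6, which forces R3C2 = 3.
Row 3 already has 3, leaving R3C3 = 2.
Row 3 already has 2; hence R3C6 = 6.
The 3 cells of cage m must have product 60, so R4C1 = 5.
Row 6 now contains 4, so R6C1 = 6.
Cage p has product 6; hence R6C3 = 1.
Row 6 already has 2; hence R6C4 = 3.
Cage d has product 72, so R2C3 = 3.
Column 4 already has 3; hence R2C4 = 4.
The 3 cells of cage d must have product 72; hence R2C5 = 6.
6 is placed in column 6, leaving R2C6 = 2.
3 is placed in column 3, which forces R4C3 = 6.
4 is placed in column 4, so R4C4 = 2.
Column 5 already has 6, leaving R4C5 = 4.
Column 6 already has 2; hence R4C6 = 3.
Completed grid: 3 2 5 6 1 4 / 1 5 3 4 6 2 / 4 3 2 1 5 6 / 5 1 6 2 4 3 / 2 6 4 5 3 1 / 6 4 1 3 2 5.

6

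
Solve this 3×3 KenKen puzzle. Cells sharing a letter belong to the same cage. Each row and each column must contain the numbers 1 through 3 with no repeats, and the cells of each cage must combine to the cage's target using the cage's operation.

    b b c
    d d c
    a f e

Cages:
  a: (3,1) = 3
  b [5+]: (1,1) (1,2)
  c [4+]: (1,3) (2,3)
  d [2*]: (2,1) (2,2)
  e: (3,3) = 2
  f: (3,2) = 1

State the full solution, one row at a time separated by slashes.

Cage a is a single given cell, so (3,1) = 3.
Cage f is a single given cell; hence (3,2) = 1.
Cage e is given; hence (3,3) = 2.
Column 1 now contains 3, so (1,1) = 2.
The two cells of cage b must have sum 5; hence (1,2) = 3.
Row 1 already has 3, which forces (1,3) = 1.
The two cells of cage d must have product 2; hence (2,1) = 1.
Column 2 already has 1; hence (2,2) = 2.
Column 3 now contains 1, which forces (2,3) = 3.

2 3 1 / 1 2 3 / 3 1 2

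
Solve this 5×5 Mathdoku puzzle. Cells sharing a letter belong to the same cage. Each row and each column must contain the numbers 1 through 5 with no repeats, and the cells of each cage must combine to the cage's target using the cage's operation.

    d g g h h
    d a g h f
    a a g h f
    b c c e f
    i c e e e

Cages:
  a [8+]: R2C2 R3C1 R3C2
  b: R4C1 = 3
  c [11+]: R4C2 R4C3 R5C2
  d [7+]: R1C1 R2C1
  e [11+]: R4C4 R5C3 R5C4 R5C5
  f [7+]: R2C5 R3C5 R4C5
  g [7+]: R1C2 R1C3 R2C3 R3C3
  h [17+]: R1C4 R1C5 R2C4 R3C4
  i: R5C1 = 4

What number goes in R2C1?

The 4 cells of cage g must have sum 7, which forces R1C2 = 1.
The 4 cells of cage h must have sum 17, which forces R1C5 = 5.
Cage b is a single given cell; hence R4C1 = 3.
Cage i is a single given cell; hence R5C1 = 4.
4 is placed in column 1, which forces R1C1 = 2.
2 is placed in row 1; hence R1C3 = 3.
Row 1 now contains 3, leaving R1C4 = 4.
Cage d needs two cells with sum 7, leaving R2C1 = 5.
Row 2 now contains 5, which forces R2C4 = 3.
2 is placed in column 1, leaving R3C1 = 1.
Row 3 already has 1; hence R3C3 = 2.
Column 4 already has 3, leaving R3C4 = 5.
Row 3 already has 2; hence R3C5 = 4.
Cage a has sum 8; hence R2C2 = 4.
Column 3 now contains 2, which forces R2C3 = 1.
Row 2 already has 1, which forces R2C5 = 2.
Row 3 now contains 4, leaving R3C2 = 3.
Column 5 already has 2, so R4C5 = 1.
Cage e has sum 11; hence R5C3 = 5.
Cage e has sum 11; hence R5C5 = 3.
The 3 cells of cage c must have sum 11, leaving R4C2 = 5.
5 is placed in column 3, so R4C3 = 4.
Row 4 now contains 1, leaving R4C4 = 2.
Row 5 already has 5, so R5C2 = 2.
The 4 cells of cage e must have sum 11, leaving R5C4 = 1.
Completed grid: 2 1 3 4 5 / 5 4 1 3 2 / 1 3 2 5 4 / 3 5 4 2 1 / 4 2 5 1 3.

5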